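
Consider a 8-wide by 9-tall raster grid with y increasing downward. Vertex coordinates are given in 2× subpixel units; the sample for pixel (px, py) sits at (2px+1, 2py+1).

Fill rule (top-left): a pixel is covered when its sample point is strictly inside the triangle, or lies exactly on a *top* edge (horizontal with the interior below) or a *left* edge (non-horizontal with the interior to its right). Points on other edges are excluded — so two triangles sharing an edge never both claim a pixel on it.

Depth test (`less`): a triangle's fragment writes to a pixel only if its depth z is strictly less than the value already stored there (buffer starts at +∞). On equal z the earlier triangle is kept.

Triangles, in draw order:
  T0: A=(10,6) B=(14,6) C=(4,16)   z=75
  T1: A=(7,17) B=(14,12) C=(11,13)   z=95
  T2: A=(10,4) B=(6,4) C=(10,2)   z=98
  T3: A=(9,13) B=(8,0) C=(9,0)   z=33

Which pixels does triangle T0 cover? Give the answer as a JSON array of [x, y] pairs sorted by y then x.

T0:
  2·area = 40
  edge (10, 6)→(14, 6): d=(4,0) top-left  bias=+0
  edge (14, 6)→(4, 16): d=(-10,10) right/bottom  bias=-1
  edge (4, 16)→(10, 6): d=(6,-10) top-left  bias=+0
    (6,0)@(13, 1): e=[-20,60,0] → .  [on edge]
    (7,2)@(15, 5): e=[-4,0,44] → .  [on edge]
    (5,3)@(11, 7): e=[4,20,16] → X
    (6,3)@(13, 7): e=[4,0,36] → .  [on edge]
    (4,4)@(9, 9): e=[12,20,8] → X
    (5,4)@(11, 9): e=[12,0,28] → .  [on edge]
    (3,5)@(7, 11): e=[20,20,0] → X  [on edge]
    (4,5)@(9, 11): e=[20,0,20] → .  [on edge]
    (3,6)@(7, 13): e=[28,0,12] → .  [on edge]
    (2,7)@(5, 15): e=[36,0,4] → .  [on edge]
    (1,8)@(3, 17): e=[44,0,-4] → .  [on edge]
  covered (3 px):
    . . . . . . . .
    . . . . . . . .
    . . . . . . . .
    . . . . . X . .
    . . . . X . . .
    . . . X . . . .
    . . . . . . . .
    . . . . . . . .
    . . . . . . . .
T1:
  2·area = 8  (B↔C swapped to make it positive)
  edge (7, 17)→(11, 13): d=(4,-4) top-left  bias=+0
  edge (11, 13)→(14, 12): d=(3,-1) top-left  bias=+0
  edge (14, 12)→(7, 17): d=(-7,5) right/bottom  bias=-1
    (7,4)@(15, 9): e=[0,-8,16] → .  [on edge]
    (6,5)@(13, 11): e=[0,-4,12] → .  [on edge]
    (5,6)@(11, 13): e=[0,0,8] → X  [on edge]
    (6,6)@(13, 13): e=[8,2,-2] → .
    (2,7)@(5, 15): e=[-16,0,24] → .  [on edge]
    (4,7)@(9, 15): e=[0,4,4] → X  [on edge]
    (5,7)@(11, 15): e=[8,6,-6] → .
    (3,8)@(7, 17): e=[0,8,0] → .  [on edge]
    (4,8)@(9, 17): e=[8,10,-10] → .
  covered (2 px):
    . . . . . . . .
    . . . . . . . .
    . . . . . . . .
    . . . . . . . .
    . . . . . . . .
    . . . . . . . .
    . . . . . X . .
    . . . . X . . .
    . . . . . . . .
T2:
  2·area = 8
  edge (10, 4)→(6, 4): d=(-4,0) right/bottom  bias=-1
  edge (6, 4)→(10, 2): d=(4,-2) top-left  bias=+0
  edge (10, 2)→(10, 4): d=(0,2) right/bottom  bias=-1
    (4,1)@(9, 3): e=[4,2,2] → X
    (5,1)@(11, 3): e=[4,6,-2] → .
    (4,2)@(9, 5): e=[-4,10,2] → .
  covered (1 px):
    . . . . . . . .
    . . . . X . . .
    . . . . . . . .
    . . . . . . . .
    . . . . . . . .
    . . . . . . . .
    . . . . . . . .
    . . . . . . . .
    . . . . . . . .
T3:
  2·area = 13
  edge (9, 13)→(8, 0): d=(-1,-13) top-left  bias=+0
  edge (8, 0)→(9, 0): d=(1,0) top-left  bias=+0
  edge (9, 0)→(9, 13): d=(0,13) right/bottom  bias=-1
    (4,0)@(9, 1): e=[12,1,0] → .  [on edge]
    (4,1)@(9, 3): e=[10,3,0] → .  [on edge]
    (4,2)@(9, 5): e=[8,5,0] → .  [on edge]
    (4,3)@(9, 7): e=[6,7,0] → .  [on edge]
    (4,4)@(9, 9): e=[4,9,0] → .  [on edge]
    (4,5)@(9, 11): e=[2,11,0] → .  [on edge]
    (4,6)@(9, 13): e=[0,13,0] → .  [on edge]
    (4,7)@(9, 15): e=[-2,15,0] → .  [on edge]
    (4,8)@(9, 17): e=[-4,17,0] → .  [on edge]
  covered (0 px):
    . . . . . . . .
    . . . . . . . .
    . . . . . . . .
    . . . . . . . .
    . . . . . . . .
    . . . . . . . .
    . . . . . . . .
    . . . . . . . .
    . . . . . . . .

Final: [[5,3],[4,4],[3,5]]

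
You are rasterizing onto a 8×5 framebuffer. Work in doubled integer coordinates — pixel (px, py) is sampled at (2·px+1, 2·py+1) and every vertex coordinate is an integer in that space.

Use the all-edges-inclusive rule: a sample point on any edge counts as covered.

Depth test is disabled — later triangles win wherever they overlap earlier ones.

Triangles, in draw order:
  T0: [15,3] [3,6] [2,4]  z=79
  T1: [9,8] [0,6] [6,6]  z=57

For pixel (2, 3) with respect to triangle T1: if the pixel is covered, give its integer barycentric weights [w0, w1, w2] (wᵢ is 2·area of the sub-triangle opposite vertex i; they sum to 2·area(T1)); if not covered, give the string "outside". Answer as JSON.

T0:
  2·area = 27
  edge (15, 3)→(3, 6): d=(-12,3) inclusive
  edge (3, 6)→(2, 4): d=(-1,-2) inclusive
  edge (2, 4)→(15, 3): d=(13,-1) inclusive
    (7,1)@(15, 3): e=[0,27,0] → X  [on edge]
    (1,2)@(3, 5): e=[12,1,14] → X
    (2,2)@(5, 5): e=[6,5,16] → X
    (3,2)@(7, 5): e=[0,9,18] → X  [on edge]
    (4,2)@(9, 5): e=[-6,13,20] → .
    (7,2)@(15, 5): e=[-24,25,26] → .
    (1,3)@(3, 7): e=[-12,-1,40] → .
    (2,3)@(5, 7): e=[-18,3,42] → .
    (3,3)@(7, 7): e=[-24,7,44] → .
  covered (4 px):
    . . . . . . . .
    . . . . . . . X
    . X X X . . . .
    . . . . . . . .
    . . . . . . . .
T1:
  2·area = 12
  edge (9, 8)→(0, 6): d=(-9,-2) inclusive
  edge (0, 6)→(6, 6): d=(6,0) inclusive
  edge (6, 6)→(9, 8): d=(3,2) inclusive
    (2,3)@(5, 7): e=[1,6,5] → X
    (3,3)@(7, 7): e=[5,6,1] → X
    (4,3)@(9, 7): e=[9,6,-3] → .
    (2,4)@(5, 9): e=[-17,18,11] → .
    (3,4)@(7, 9): e=[-13,18,7] → .
  covered (2 px):
    . . . . . . . .
    . . . . . . . .
    . . . . . . . .
    . . X X . . . .
    . . . . . . . .

Answer: [6,5,1]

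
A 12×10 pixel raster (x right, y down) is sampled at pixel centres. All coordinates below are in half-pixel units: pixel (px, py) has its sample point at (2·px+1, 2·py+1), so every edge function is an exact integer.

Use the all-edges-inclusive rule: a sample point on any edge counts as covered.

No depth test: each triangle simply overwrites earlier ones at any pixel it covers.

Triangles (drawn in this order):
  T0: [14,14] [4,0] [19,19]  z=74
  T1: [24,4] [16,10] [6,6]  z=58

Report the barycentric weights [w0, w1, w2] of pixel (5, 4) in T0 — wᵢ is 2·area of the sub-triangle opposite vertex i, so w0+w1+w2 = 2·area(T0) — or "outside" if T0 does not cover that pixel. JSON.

T0:
  2·area = 20
  edge (14, 14)→(4, 0): d=(-10,-14) inclusive
  edge (4, 0)→(19, 19): d=(15,19) inclusive
  edge (19, 19)→(14, 14): d=(-5,-5) inclusive
    (0,0)@(1, 1): e=[-52,72,0] → .  [on edge]
    (1,1)@(3, 3): e=[-44,64,0] → .  [on edge]
    (2,2)@(5, 5): e=[-36,56,0] → .  [on edge]
    (3,3)@(7, 7): e=[-28,48,0] → .  [on edge]
    (4,3)@(9, 7): e=[0,10,10] → X  [on edge]
    (5,3)@(11, 7): e=[28,-28,20] → .
    (4,4)@(9, 9): e=[-20,40,0] → .  [on edge]
    (5,4)@(11, 9): e=[8,2,10] → X
    (6,4)@(13, 9): e=[36,-36,20] → .
    (5,5)@(11, 11): e=[-12,32,0] → .  [on edge]
    (6,6)@(13, 13): e=[-4,24,0] → .  [on edge]
    (7,7)@(15, 15): e=[4,16,0] → X  [on edge]
    (8,8)@(17, 17): e=[12,8,0] → X  [on edge]
    (9,9)@(19, 19): e=[20,0,0] → X  [on edge]
  covered (5 px):
    . . . . . . . . . . . .
    . . . . . . . . . . . .
    . . . . . . . . . . . .
    . . . . X . . . . . . .
    . . . . . X . . . . . .
    . . . . . . . . . . . .
    . . . . . . . . . . . .
    . . . . . . . X . . . .
    . . . . . . . . X . . .
    . . . . . . . . . X . .
T1:
  2·area = 92
  edge (24, 4)→(16, 10): d=(-8,6) inclusive
  edge (16, 10)→(6, 6): d=(-10,-4) inclusive
  edge (6, 6)→(24, 4): d=(18,-2) inclusive
    (7,2)@(15, 5): e=[46,46,0] → X  [on edge]
    (8,2)@(17, 5): e=[34,54,4] → X
    (9,2)@(19, 5): e=[22,62,8] → X
    (10,2)@(21, 5): e=[10,70,12] → X
    (11,2)@(23, 5): e=[-2,78,16] → .
    (4,3)@(9, 7): e=[66,2,24] → X
    (5,3)@(11, 7): e=[54,10,28] → X
    (6,3)@(13, 7): e=[42,18,32] → X
    (10,3)@(21, 7): e=[-6,50,48] → .
    (4,4)@(9, 9): e=[50,-18,60] → .
    (5,4)@(11, 9): e=[38,-10,64] → .
    (6,4)@(13, 9): e=[26,-2,68] → .
  covered (12 px):
    . . . . . . . . . . . .
    . . . . . . . . . . . .
    . . . . . . . X X X X .
    . . . . X X X X X X . .
    . . . . . . . X X . . .
    . . . . . . . . . . . .
    . . . . . . . . . . . .
    . . . . . . . . . . . .
    . . . . . . . . . . . .
    . . . . . . . . . . . .

Final: [2,10,8]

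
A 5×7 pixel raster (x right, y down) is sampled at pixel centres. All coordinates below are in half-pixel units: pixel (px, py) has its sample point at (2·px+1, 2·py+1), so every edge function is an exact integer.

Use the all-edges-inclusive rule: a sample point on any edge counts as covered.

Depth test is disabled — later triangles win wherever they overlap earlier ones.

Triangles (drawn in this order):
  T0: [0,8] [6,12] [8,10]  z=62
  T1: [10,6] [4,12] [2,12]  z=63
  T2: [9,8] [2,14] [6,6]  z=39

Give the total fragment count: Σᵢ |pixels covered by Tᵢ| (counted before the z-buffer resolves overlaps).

T0:
  2·area = 20  (B↔C swapped to make it positive)
  edge (0, 8)→(8, 10): d=(8,2) inclusive
  edge (8, 10)→(6, 12): d=(-2,2) inclusive
  edge (6, 12)→(0, 8): d=(-6,-4) inclusive
    (1,4)@(3, 9): e=[2,12,6] → X
    (2,4)@(5, 9): e=[-2,8,14] → .
    (4,4)@(9, 9): e=[-10,0,30] → .  [on edge]
    (1,5)@(3, 11): e=[18,8,-6] → .
    (2,5)@(5, 11): e=[14,4,2] → X
    (3,5)@(7, 11): e=[10,0,10] → X  [on edge]
    (4,5)@(9, 11): e=[6,-4,18] → .
    (2,6)@(5, 13): e=[30,0,-10] → .  [on edge]
    (3,6)@(7, 13): e=[26,-4,-2] → .
  covered (3 px):
    . . . . .
    . . . . .
    . . . . .
    . . . . .
    . X . . .
    . . X X .
    . . . . .
T1:
  2·area = 12
  edge (10, 6)→(4, 12): d=(-6,6) inclusive
  edge (4, 12)→(2, 12): d=(-2,0) inclusive
  edge (2, 12)→(10, 6): d=(8,-6) inclusive
    (4,3)@(9, 7): e=[0,10,2] → X  [on edge]
    (3,4)@(7, 9): e=[0,6,6] → X  [on edge]
    (4,4)@(9, 9): e=[-12,6,18] → .
    (2,5)@(5, 11): e=[0,2,10] → X  [on edge]
    (3,5)@(7, 11): e=[-12,2,22] → .
    (1,6)@(3, 13): e=[0,-2,14] → .  [on edge]
    (2,6)@(5, 13): e=[-12,-2,26] → .
  covered (3 px):
    . . . . .
    . . . . .
    . . . . .
    . . . . X
    . . . X .
    . . X . .
    . . . . .
T2:
  2·area = 32
  edge (9, 8)→(2, 14): d=(-7,6) inclusive
  edge (2, 14)→(6, 6): d=(4,-8) inclusive
  edge (6, 6)→(9, 8): d=(3,2) inclusive
    (3,3)@(7, 7): e=[19,12,1] → X
    (4,3)@(9, 7): e=[7,28,-3] → .
    (2,4)@(5, 9): e=[17,4,11] → X
    (4,4)@(9, 9): e=[-7,36,3] → .
    (2,5)@(5, 11): e=[3,12,17] → X
    (3,5)@(7, 11): e=[-9,28,13] → .
    (1,6)@(3, 13): e=[1,4,27] → X
    (2,6)@(5, 13): e=[-11,20,23] → .
  covered (5 px):
    . . . . .
    . . . . .
    . . . . .
    . . . X .
    . . X X .
    . . X . .
    . X . . .

Answer: 11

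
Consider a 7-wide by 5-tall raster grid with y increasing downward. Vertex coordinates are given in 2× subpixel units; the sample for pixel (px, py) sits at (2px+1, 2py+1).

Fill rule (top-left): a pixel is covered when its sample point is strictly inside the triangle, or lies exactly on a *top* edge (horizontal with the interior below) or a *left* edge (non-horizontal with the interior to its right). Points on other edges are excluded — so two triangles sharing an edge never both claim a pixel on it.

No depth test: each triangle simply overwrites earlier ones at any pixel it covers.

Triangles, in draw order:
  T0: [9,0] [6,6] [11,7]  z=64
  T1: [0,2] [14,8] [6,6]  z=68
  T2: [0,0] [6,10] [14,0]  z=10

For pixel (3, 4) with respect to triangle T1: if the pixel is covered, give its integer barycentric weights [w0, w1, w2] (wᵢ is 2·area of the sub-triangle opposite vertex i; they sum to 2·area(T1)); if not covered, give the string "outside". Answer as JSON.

T0:
  2·area = 33  (B↔C swapped to make it positive)
  edge (9, 0)→(11, 7): d=(2,7) right/bottom  bias=-1
  edge (11, 7)→(6, 6): d=(-5,-1) top-left  bias=+0
  edge (6, 6)→(9, 0): d=(3,-6) top-left  bias=+0
    (4,0)@(9, 1): e=[2,28,3] → █
    (5,0)@(11, 1): e=[-12,30,15] → ·
    (4,1)@(9, 3): e=[6,18,9] → █
    (5,1)@(11, 3): e=[-8,20,21] → ·
    (0,2)@(1, 5): e=[66,0,-33] → ·  [on edge]
    (3,2)@(7, 5): e=[24,6,3] → █
    (5,2)@(11, 5): e=[-4,10,27] → ·
    (3,3)@(7, 7): e=[28,-4,9] → ·
    (4,3)@(9, 7): e=[14,-2,21] → ·
    (5,3)@(11, 7): e=[0,0,33] → ·  [on edge]
  covered (4 px):
    · · · · █ · ·
    · · · · █ · ·
    · · · █ █ · ·
    · · · · · · ·
    · · · · · · ·
T1:
  2·area = 20
  edge (0, 2)→(14, 8): d=(14,6) right/bottom  bias=-1
  edge (14, 8)→(6, 6): d=(-8,-2) top-left  bias=+0
  edge (6, 6)→(0, 2): d=(-6,-4) top-left  bias=+0
    (2,2)@(5, 5): e=[12,6,2] → █
    (3,2)@(7, 5): e=[0,10,10] → ·  [on edge]
    (2,3)@(5, 7): e=[40,-10,-10] → ·
    (5,3)@(11, 7): e=[4,2,14] → █
    (6,3)@(13, 7): e=[-8,6,22] → ·
    (5,4)@(11, 9): e=[32,-14,2] → ·
  covered (2 px):
    · · · · · · ·
    · · · · · · ·
    · · █ · · · ·
    · · · · · █ ·
    · · · · · · ·
T2:
  2·area = 140  (B↔C swapped to make it positive)
  edge (0, 0)→(14, 0): d=(14,0) top-left  bias=+0
  edge (14, 0)→(6, 10): d=(-8,10) right/bottom  bias=-1
  edge (6, 10)→(0, 0): d=(-6,-10) top-left  bias=+0
    (0,0)@(1, 1): e=[14,122,4] → █
    (1,0)@(3, 1): e=[14,102,24] → █
    (2,0)@(5, 1): e=[14,82,44] → █
    (3,0)@(7, 1): e=[14,62,64] → █
    (4,0)@(9, 1): e=[14,42,84] → █
    (5,0)@(11, 1): e=[14,22,104] → █
    (6,0)@(13, 1): e=[14,2,124] → █
    (0,1)@(1, 3): e=[42,106,-8] → ·
    (1,1)@(3, 3): e=[42,86,12] → █
    (6,1)@(13, 3): e=[42,-14,112] → ·
    (1,2)@(3, 5): e=[70,70,0] → █  [on edge]
    (5,2)@(11, 5): e=[70,-10,80] → ·
  covered (18 px):
    █ █ █ █ █ █ █
    · █ █ █ █ █ ·
    · █ █ █ █ · ·
    · · █ █ · · ·
    · · · · · · ·

Final: "outside"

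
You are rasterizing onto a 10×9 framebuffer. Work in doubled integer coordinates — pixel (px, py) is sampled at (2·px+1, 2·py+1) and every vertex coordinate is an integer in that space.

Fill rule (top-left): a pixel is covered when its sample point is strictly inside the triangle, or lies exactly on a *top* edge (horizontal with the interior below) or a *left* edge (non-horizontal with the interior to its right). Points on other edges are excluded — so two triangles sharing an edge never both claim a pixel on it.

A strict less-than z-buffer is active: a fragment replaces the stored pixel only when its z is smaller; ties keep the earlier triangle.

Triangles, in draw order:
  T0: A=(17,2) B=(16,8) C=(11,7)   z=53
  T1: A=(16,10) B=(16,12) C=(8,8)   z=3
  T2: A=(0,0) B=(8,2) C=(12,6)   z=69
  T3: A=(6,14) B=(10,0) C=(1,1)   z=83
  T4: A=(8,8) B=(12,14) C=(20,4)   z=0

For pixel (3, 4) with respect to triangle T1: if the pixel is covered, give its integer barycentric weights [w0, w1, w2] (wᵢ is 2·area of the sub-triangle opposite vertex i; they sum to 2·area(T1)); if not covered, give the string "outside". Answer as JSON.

T0:
  2·area = 31
  edge (17, 2)→(16, 8): d=(-1,6) right/bottom  bias=-1
  edge (16, 8)→(11, 7): d=(-5,-1) top-left  bias=+0
  edge (11, 7)→(17, 2): d=(6,-5) top-left  bias=+0
    (0,2)@(1, 5): e=[93,0,-62] → ·  [on edge]
    (7,2)@(15, 5): e=[9,14,8] → #
    (8,2)@(17, 5): e=[-3,16,18] → ·
    (5,3)@(11, 7): e=[31,0,0] → #  [on edge]
    (6,3)@(13, 7): e=[19,2,10] → #
    (8,3)@(17, 7): e=[-5,6,30] → ·
    (5,4)@(11, 9): e=[29,-10,12] → ·
    (6,4)@(13, 9): e=[17,-8,22] → ·
    (7,4)@(15, 9): e=[5,-6,32] → ·
  covered (4 px):
    · · · · · · · · · ·
    · · · · · · · · · ·
    · · · · · · · # · ·
    · · · · · # # # · ·
    · · · · · · · · · ·
    · · · · · · · · · ·
    · · · · · · · · · ·
    · · · · · · · · · ·
    · · · · · · · · · ·
T1:
  2·area = 16
  edge (16, 10)→(16, 12): d=(0,2) right/bottom  bias=-1
  edge (16, 12)→(8, 8): d=(-8,-4) top-left  bias=+0
  edge (8, 8)→(16, 10): d=(8,2) right/bottom  bias=-1
    (5,4)@(11, 9): e=[10,4,2] → #
    (6,4)@(13, 9): e=[6,12,-2] → ·
    (5,5)@(11, 11): e=[10,-12,18] → ·
    (7,5)@(15, 11): e=[2,4,10] → #
    (8,5)@(17, 11): e=[-2,12,6] → ·
    (7,6)@(15, 13): e=[2,-12,26] → ·
  covered (2 px):
    · · · · · · · · · ·
    · · · · · · · · · ·
    · · · · · · · · · ·
    · · · · · · · · · ·
    · · · · · # · · · ·
    · · · · · · · # · ·
    · · · · · · · · · ·
    · · · · · · · · · ·
    · · · · · · · · · ·
T2:
  2·area = 24
  edge (0, 0)→(8, 2): d=(8,2) right/bottom  bias=-1
  edge (8, 2)→(12, 6): d=(4,4) right/bottom  bias=-1
  edge (12, 6)→(0, 0): d=(-12,-6) top-left  bias=+0
    (1,0)@(3, 1): e=[2,16,6] → #
    (2,0)@(5, 1): e=[-2,8,18] → ·
    (3,0)@(7, 1): e=[-6,0,30] → ·  [on edge]
    (1,1)@(3, 3): e=[18,24,-18] → ·
    (3,1)@(7, 3): e=[10,8,6] → #
    (4,1)@(9, 3): e=[6,0,18] → ·  [on edge]
    (3,2)@(7, 5): e=[26,16,-18] → ·
    (5,2)@(11, 5): e=[18,0,6] → ·  [on edge]
    (6,3)@(13, 7): e=[30,0,-6] → ·  [on edge]
    (7,4)@(15, 9): e=[42,0,-18] → ·  [on edge]
    (8,5)@(17, 11): e=[54,0,-30] → ·  [on edge]
    (9,6)@(19, 13): e=[66,0,-42] → ·  [on edge]
  covered (2 px):
    · # · · · · · · · ·
    · · · # · · · · · ·
    · · · · · · · · · ·
    · · · · · · · · · ·
    · · · · · · · · · ·
    · · · · · · · · · ·
    · · · · · · · · · ·
    · · · · · · · · · ·
    · · · · · · · · · ·
T3:
  2·area = 122  (B↔C swapped to make it positive)
  edge (6, 14)→(1, 1): d=(-5,-13) top-left  bias=+0
  edge (1, 1)→(10, 0): d=(9,-1) top-left  bias=+0
  edge (10, 0)→(6, 14): d=(-4,14) right/bottom  bias=-1
    (0,0)@(1, 1): e=[0,0,122] → #  [on edge]
    (1,0)@(3, 1): e=[26,2,94] → #
    (2,0)@(5, 1): e=[52,4,66] → #
    (3,0)@(7, 1): e=[78,6,38] → #
    (4,0)@(9, 1): e=[104,8,10] → #
    (5,0)@(11, 1): e=[130,10,-18] → ·
    (0,1)@(1, 3): e=[-10,18,114] → ·
    (1,1)@(3, 3): e=[16,20,86] → #
    (5,1)@(11, 3): e=[120,28,-26] → ·
    (1,2)@(3, 5): e=[6,38,78] → #
    (4,2)@(9, 5): e=[84,44,-6] → ·
    (1,3)@(3, 7): e=[-4,56,70] → ·
  covered (17 px):
    # # # # # · · · · ·
    · # # # # · · · · ·
    · # # # · · · · · ·
    · · # # · · · · · ·
    · · # # · · · · · ·
    · · # · · · · · · ·
    · · · · · · · · · ·
    · · · · · · · · · ·
    · · · · · · · · · ·
T4:
  2·area = 88  (B↔C swapped to make it positive)
  edge (8, 8)→(20, 4): d=(12,-4) top-left  bias=+0
  edge (20, 4)→(12, 14): d=(-8,10) right/bottom  bias=-1
  edge (12, 14)→(8, 8): d=(-4,-6) top-left  bias=+0
    (8,2)@(17, 5): e=[0,22,66] → #  [on edge]
    (9,2)@(19, 5): e=[8,2,78] → #
    (5,3)@(11, 7): e=[0,66,22] → #  [on edge]
    (6,3)@(13, 7): e=[8,46,34] → #
    (7,3)@(15, 7): e=[16,26,46] → #
    (9,3)@(19, 7): e=[32,-14,70] → ·
    (2,4)@(5, 9): e=[0,110,-22] → ·  [on edge]
    (4,4)@(9, 9): e=[16,70,2] → #
    (8,4)@(17, 9): e=[48,-10,50] → ·
    (4,5)@(9, 11): e=[40,54,-6] → ·
    (5,5)@(11, 11): e=[48,34,6] → #
    (7,5)@(15, 11): e=[64,-6,30] → ·
  covered (12 px):
    · · · · · · · · · ·
    · · · · · · · · · ·
    · · · · · · · · # #
    · · · · · # # # # ·
    · · · · # # # # · ·
    · · · · · # # · · ·
    · · · · · · · · · ·
    · · · · · · · · · ·
    · · · · · · · · · ·

Result: "outside"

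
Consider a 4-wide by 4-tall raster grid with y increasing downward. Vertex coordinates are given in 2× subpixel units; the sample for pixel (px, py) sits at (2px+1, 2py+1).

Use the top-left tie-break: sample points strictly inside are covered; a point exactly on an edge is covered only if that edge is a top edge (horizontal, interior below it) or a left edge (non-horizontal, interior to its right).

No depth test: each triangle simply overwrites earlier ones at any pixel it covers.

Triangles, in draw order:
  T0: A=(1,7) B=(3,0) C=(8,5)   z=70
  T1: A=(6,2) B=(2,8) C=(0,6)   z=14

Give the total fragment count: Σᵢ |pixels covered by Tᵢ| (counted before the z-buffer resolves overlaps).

T0:
  2·area = 45
  edge (1, 7)→(3, 0): d=(2,-7) top-left  bias=+0
  edge (3, 0)→(8, 5): d=(5,5) right/bottom  bias=-1
  edge (8, 5)→(1, 7): d=(-7,2) right/bottom  bias=-1
    (1,0)@(3, 1): e=[2,5,38] → X
    (2,0)@(5, 1): e=[16,-5,34] → .
    (1,1)@(3, 3): e=[6,15,24] → X
    (2,1)@(5, 3): e=[20,5,20] → X
    (3,1)@(7, 3): e=[34,-5,16] → .
    (1,2)@(3, 5): e=[10,25,10] → X
    (3,2)@(7, 5): e=[38,5,2] → X
    (0,3)@(1, 7): e=[0,45,0] → .  [on edge]
    (1,3)@(3, 7): e=[14,35,-4] → .
    (2,3)@(5, 7): e=[28,25,-8] → .
    (3,3)@(7, 7): e=[42,15,-12] → .
  covered (6 px):
    . X . .
    . X X .
    . X X X
    . . . .
T1:
  2·area = 20
  edge (6, 2)→(2, 8): d=(-4,6) right/bottom  bias=-1
  edge (2, 8)→(0, 6): d=(-2,-2) top-left  bias=+0
  edge (0, 6)→(6, 2): d=(6,-4) top-left  bias=+0
    (2,1)@(5, 3): e=[2,16,2] → X
    (3,1)@(7, 3): e=[-10,20,10] → .
    (1,2)@(3, 5): e=[6,8,6] → X
    (2,2)@(5, 5): e=[-6,12,14] → .
    (0,3)@(1, 7): e=[10,0,10] → X  [on edge]
    (1,3)@(3, 7): e=[-2,4,18] → .
  covered (3 px):
    . . . .
    . . X .
    . X . .
    X . . .

Final: 9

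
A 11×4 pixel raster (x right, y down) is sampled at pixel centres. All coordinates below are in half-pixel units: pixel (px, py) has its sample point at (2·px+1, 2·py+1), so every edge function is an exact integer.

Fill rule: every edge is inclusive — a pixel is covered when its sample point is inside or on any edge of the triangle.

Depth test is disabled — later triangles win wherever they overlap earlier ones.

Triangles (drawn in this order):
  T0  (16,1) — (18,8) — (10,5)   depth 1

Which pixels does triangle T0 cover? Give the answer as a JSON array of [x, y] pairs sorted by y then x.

T0:
  2·area = 50
  edge (16, 1)→(18, 8): d=(2,7) inclusive
  edge (18, 8)→(10, 5): d=(-8,-3) inclusive
  edge (10, 5)→(16, 1): d=(6,-4) inclusive
    (6,1)@(13, 3): e=[25,25,0] → #  [on edge]
    (7,1)@(15, 3): e=[11,31,8] → #
    (8,1)@(17, 3): e=[-3,37,16] → ·
    (5,2)@(11, 5): e=[43,3,4] → #
    (8,2)@(17, 5): e=[1,21,28] → #
    (9,2)@(19, 5): e=[-13,27,36] → ·
    (3,3)@(7, 7): e=[75,-25,0] → ·  [on edge]
    (5,3)@(11, 7): e=[47,-13,16] → ·
    (6,3)@(13, 7): e=[33,-7,24] → ·
    (7,3)@(15, 7): e=[19,-1,32] → ·
    (8,3)@(17, 7): e=[5,5,40] → #
    (9,3)@(19, 7): e=[-9,11,48] → ·
  covered (7 px):
    · · · · · · · · · · ·
    · · · · · · # # · · ·
    · · · · · # # # # · ·
    · · · · · · · · # · ·

Final: [[6,1],[7,1],[5,2],[6,2],[7,2],[8,2],[8,3]]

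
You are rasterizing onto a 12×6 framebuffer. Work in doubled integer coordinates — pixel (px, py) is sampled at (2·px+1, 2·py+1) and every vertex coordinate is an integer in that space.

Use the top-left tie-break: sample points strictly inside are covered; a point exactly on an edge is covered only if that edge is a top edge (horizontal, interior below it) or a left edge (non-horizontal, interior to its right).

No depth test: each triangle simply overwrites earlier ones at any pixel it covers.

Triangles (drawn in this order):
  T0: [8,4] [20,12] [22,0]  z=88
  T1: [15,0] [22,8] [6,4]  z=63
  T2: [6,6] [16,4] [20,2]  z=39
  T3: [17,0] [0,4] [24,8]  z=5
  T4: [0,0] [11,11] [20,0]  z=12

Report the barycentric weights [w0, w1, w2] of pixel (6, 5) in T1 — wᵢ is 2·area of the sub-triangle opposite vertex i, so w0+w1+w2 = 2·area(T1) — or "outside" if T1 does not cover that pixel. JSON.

T0:
  2·area = 160  (B↔C swapped to make it positive)
  edge (8, 4)→(22, 0): d=(14,-4) top-left  bias=+0
  edge (22, 0)→(20, 12): d=(-2,12) right/bottom  bias=-1
  edge (20, 12)→(8, 4): d=(-12,-8) top-left  bias=+0
    (9,0)@(19, 1): e=[2,34,124] → X
    (10,0)@(21, 1): e=[10,10,140] → X
    (11,0)@(23, 1): e=[18,-14,156] → .
    (6,1)@(13, 3): e=[6,102,52] → X
    (7,1)@(15, 3): e=[14,78,68] → X
    (8,1)@(17, 3): e=[22,54,84] → X
    (11,1)@(23, 3): e=[46,-18,132] → .
    (5,2)@(11, 5): e=[26,122,12] → X
    (11,2)@(23, 5): e=[74,-22,108] → .
    (5,3)@(11, 7): e=[54,118,-12] → .
    (6,3)@(13, 7): e=[62,94,4] → X
    (10,3)@(21, 7): e=[94,-2,68] → .
  covered (20 px):
    . . . . . . . . . X X .
    . . . . . . X X X X X .
    . . . . . X X X X X X .
    . . . . . . X X X X . .
    . . . . . . . . X X . .
    . . . . . . . . . X . .
T1:
  2·area = 100
  edge (15, 0)→(22, 8): d=(7,8) right/bottom  bias=-1
  edge (22, 8)→(6, 4): d=(-16,-4) top-left  bias=+0
  edge (6, 4)→(15, 0): d=(9,-4) top-left  bias=+0
    (6,0)@(13, 1): e=[23,76,1] → X
    (7,0)@(15, 1): e=[7,84,9] → X
    (8,0)@(17, 1): e=[-9,92,17] → .
    (4,1)@(9, 3): e=[69,28,3] → X
    (5,1)@(11, 3): e=[53,36,11] → X
    (8,1)@(17, 3): e=[5,60,35] → X
    (9,1)@(19, 3): e=[-11,68,43] → .
    (4,2)@(9, 5): e=[83,-4,21] → .
    (5,2)@(11, 5): e=[67,4,29] → X
    (9,2)@(19, 5): e=[3,36,61] → X
    (10,2)@(21, 5): e=[-13,44,69] → .
    (5,3)@(11, 7): e=[81,-28,47] → .
  covered (14 px):
    . . . . . . X X . . . .
    . . . . X X X X X . . .
    . . . . . X X X X X . .
    . . . . . . . . . X X .
    . . . . . . . . . . . .
    . . . . . . . . . . . .
T2:
  2·area = 12  (B↔C swapped to make it positive)
  edge (6, 6)→(20, 2): d=(14,-4) top-left  bias=+0
  edge (20, 2)→(16, 4): d=(-4,2) right/bottom  bias=-1
  edge (16, 4)→(6, 6): d=(-10,2) right/bottom  bias=-1
    (8,1)@(17, 3): e=[2,2,8] → X
    (9,1)@(19, 3): e=[10,-2,4] → .
    (10,1)@(21, 3): e=[18,-6,0] → .  [on edge]
    (5,2)@(11, 5): e=[6,6,0] → .  [on edge]
    (8,2)@(17, 5): e=[30,-6,-12] → .
    (0,3)@(1, 7): e=[-6,18,0] → .  [on edge]
  covered (1 px):
    . . . . . . . . . . . .
    . . . . . . . . X . . .
    . . . . . . . . . . . .
    . . . . . . . . . . . .
    . . . . . . . . . . . .
    . . . . . . . . . . . .
T3:
  2·area = 164  (B↔C swapped to make it positive)
  edge (17, 0)→(24, 8): d=(7,8) right/bottom  bias=-1
  edge (24, 8)→(0, 4): d=(-24,-4) top-left  bias=+0
  edge (0, 4)→(17, 0): d=(17,-4) top-left  bias=+0
    (6,0)@(13, 1): e=[39,124,1] → X
    (7,0)@(15, 1): e=[23,132,9] → X
    (8,0)@(17, 1): e=[7,140,17] → X
    (9,0)@(19, 1): e=[-9,148,25] → .
    (2,1)@(5, 3): e=[117,44,3] → X
    (3,1)@(7, 3): e=[101,52,11] → X
    (4,1)@(9, 3): e=[85,60,19] → X
    (5,1)@(11, 3): e=[69,68,27] → X
    (9,1)@(19, 3): e=[5,100,59] → X
    (10,1)@(21, 3): e=[-11,108,67] → .
    (2,2)@(5, 5): e=[131,-4,37] → .
    (3,2)@(7, 5): e=[115,4,45] → X
  covered (22 px):
    . . . . . . X X X . . .
    . . X X X X X X X X . .
    . . . X X X X X X X X .
    . . . . . . . . . X X X
    . . . . . . . . . . . .
    . . . . . . . . . . . .
T4:
  2·area = 220  (B↔C swapped to make it positive)
  edge (0, 0)→(20, 0): d=(20,0) top-left  bias=+0
  edge (20, 0)→(11, 11): d=(-9,11) right/bottom  bias=-1
  edge (11, 11)→(0, 0): d=(-11,-11) top-left  bias=+0
    (0,0)@(1, 1): e=[20,200,0] → X  [on edge]
    (1,0)@(3, 1): e=[20,178,22] → X
    (2,0)@(5, 1): e=[20,156,44] → X
    (3,0)@(7, 1): e=[20,134,66] → X
    (4,0)@(9, 1): e=[20,112,88] → X
    (5,0)@(11, 1): e=[20,90,110] → X
    (6,0)@(13, 1): e=[20,68,132] → X
    (7,0)@(15, 1): e=[20,46,154] → X
    (8,0)@(17, 1): e=[20,24,176] → X
    (9,0)@(19, 1): e=[20,2,198] → X
    (10,0)@(21, 1): e=[20,-20,220] → .
    (0,1)@(1, 3): e=[60,182,-22] → .
    (1,1)@(3, 3): e=[60,160,0] → X  [on edge]
    (2,2)@(5, 5): e=[100,120,0] → X  [on edge]
    (3,3)@(7, 7): e=[140,80,0] → X  [on edge]
    (4,4)@(9, 9): e=[180,40,0] → X  [on edge]
    (5,5)@(11, 11): e=[220,0,0] → .  [on edge]
  covered (30 px):
    X X X X X X X X X X . .
    . X X X X X X X X . . .
    . . X X X X X X . . . .
    . . . X X X X . . . . .
    . . . . X X . . . . . .
    . . . . . . . . . . . .

Answer: "outside"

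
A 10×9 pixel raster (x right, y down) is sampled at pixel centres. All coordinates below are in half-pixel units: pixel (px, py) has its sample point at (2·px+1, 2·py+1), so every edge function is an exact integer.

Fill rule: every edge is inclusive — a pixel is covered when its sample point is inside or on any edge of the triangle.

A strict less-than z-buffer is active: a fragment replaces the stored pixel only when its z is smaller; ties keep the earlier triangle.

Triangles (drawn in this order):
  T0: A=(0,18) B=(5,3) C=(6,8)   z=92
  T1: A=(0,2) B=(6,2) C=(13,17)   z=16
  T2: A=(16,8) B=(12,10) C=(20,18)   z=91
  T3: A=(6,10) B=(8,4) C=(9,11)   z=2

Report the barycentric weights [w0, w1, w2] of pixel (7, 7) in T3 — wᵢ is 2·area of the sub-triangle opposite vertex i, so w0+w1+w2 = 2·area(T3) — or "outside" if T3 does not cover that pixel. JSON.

T0:
  2·area = 40
  edge (0, 18)→(5, 3): d=(5,-15) inclusive
  edge (5, 3)→(6, 8): d=(1,5) inclusive
  edge (6, 8)→(0, 18): d=(-6,10) inclusive
    (2,1)@(5, 3): e=[0,0,40] → X  [on edge]
    (3,1)@(7, 3): e=[30,-10,20] → .
    (4,1)@(9, 3): e=[60,-20,0] → .  [on edge]
    (2,2)@(5, 5): e=[10,2,28] → X
    (3,2)@(7, 5): e=[40,-8,8] → .
    (2,3)@(5, 7): e=[20,4,16] → X
    (3,3)@(7, 7): e=[50,-6,-4] → .
    (1,4)@(3, 9): e=[0,16,24] → X  [on edge]
    (3,4)@(7, 9): e=[60,-4,-16] → .
    (1,5)@(3, 11): e=[10,18,12] → X
    (2,5)@(5, 11): e=[40,8,-8] → .
    (1,6)@(3, 13): e=[20,20,0] → X  [on edge]
    (3,6)@(7, 13): e=[80,0,-40] → .  [on edge]
    (0,7)@(1, 15): e=[0,32,8] → X  [on edge]
  covered (8 px):
    . . . . . . . . . .
    . . X . . . . . . .
    . . X . . . . . . .
    . . X . . . . . . .
    . X X . . . . . . .
    . X . . . . . . . .
    . X . . . . . . . .
    X . . . . . . . . .
    . . . . . . . . . .
T1:
  2·area = 90
  edge (0, 2)→(6, 2): d=(6,0) inclusive
  edge (6, 2)→(13, 17): d=(7,15) inclusive
  edge (13, 17)→(0, 2): d=(-13,-15) inclusive
    (0,1)@(1, 3): e=[6,82,2] → X
    (1,1)@(3, 3): e=[6,52,32] → X
    (2,1)@(5, 3): e=[6,22,62] → X
    (3,1)@(7, 3): e=[6,-8,92] → .
    (0,2)@(1, 5): e=[18,96,-24] → .
    (1,2)@(3, 5): e=[18,66,6] → X
    (3,2)@(7, 5): e=[18,6,66] → X
    (4,2)@(9, 5): e=[18,-24,96] → .
    (1,3)@(3, 7): e=[30,80,-20] → .
    (2,3)@(5, 7): e=[30,50,10] → X
    (4,3)@(9, 7): e=[30,-10,70] → .
    (2,4)@(5, 9): e=[42,64,-16] → .
    (6,8)@(13, 17): e=[90,0,0] → X  [on edge]
  covered (13 px):
    . . . . . . . . . .
    X X X . . . . . . .
    . X X X . . . . . .
    . . X X . . . . . .
    . . . X X . . . . .
    . . . . X . . . . .
    . . . . . X . . . .
    . . . . . . . . . .
    . . . . . . X . . .
T2:
  2·area = 48  (B↔C swapped to make it positive)
  edge (16, 8)→(20, 18): d=(4,10) inclusive
  edge (20, 18)→(12, 10): d=(-8,-8) inclusive
  edge (12, 10)→(16, 8): d=(4,-2) inclusive
    (1,0)@(3, 1): e=[102,0,-54] → .  [on edge]
    (2,1)@(5, 3): e=[90,0,-42] → .  [on edge]
    (3,2)@(7, 5): e=[78,0,-30] → .  [on edge]
    (4,3)@(9, 7): e=[66,0,-18] → .  [on edge]
    (5,4)@(11, 9): e=[54,0,-6] → .  [on edge]
    (7,4)@(15, 9): e=[14,32,2] → X
    (8,4)@(17, 9): e=[-6,48,6] → .
    (6,5)@(13, 11): e=[42,0,6] → X  [on edge]
    (8,5)@(17, 11): e=[2,32,14] → X
    (9,5)@(19, 11): e=[-18,48,18] → .
    (6,6)@(13, 13): e=[50,-16,14] → .
    (7,6)@(15, 13): e=[30,0,18] → X  [on edge]
    (8,7)@(17, 15): e=[18,0,30] → X  [on edge]
    (9,8)@(19, 17): e=[6,0,42] → X  [on edge]
  covered (8 px):
    . . . . . . . . . .
    . . . . . . . . . .
    . . . . . . . . . .
    . . . . . . . . . .
    . . . . . . . X . .
    . . . . . . X X X .
    . . . . . . . X X .
    . . . . . . . . X .
    . . . . . . . . . X
T3:
  2·area = 20
  edge (6, 10)→(8, 4): d=(2,-6) inclusive
  edge (8, 4)→(9, 11): d=(1,7) inclusive
  edge (9, 11)→(6, 10): d=(-3,-1) inclusive
    (4,0)@(9, 1): e=[0,-10,30] → .  [on edge]
    (3,3)@(7, 7): e=[0,10,10] → X  [on edge]
    (4,3)@(9, 7): e=[12,-4,12] → .
    (1,4)@(3, 9): e=[-20,40,0] → .  [on edge]
    (3,4)@(7, 9): e=[4,12,4] → X
    (4,4)@(9, 9): e=[16,-2,6] → .
    (3,5)@(7, 11): e=[8,14,-2] → .
    (4,5)@(9, 11): e=[20,0,0] → X  [on edge]
    (5,5)@(11, 11): e=[32,-14,2] → .
    (2,6)@(5, 13): e=[0,30,-10] → .  [on edge]
    (4,6)@(9, 13): e=[24,2,-6] → .
    (7,6)@(15, 13): e=[60,-40,0] → .  [on edge]
  covered (3 px):
    . . . . . . . . . .
    . . . . . . . . . .
    . . . . . . . . . .
    . . . X . . . . . .
    . . . X . . . . . .
    . . . . X . . . . .
    . . . . . . . . . .
    . . . . . . . . . .
    . . . . . . . . . .

Answer: "outside"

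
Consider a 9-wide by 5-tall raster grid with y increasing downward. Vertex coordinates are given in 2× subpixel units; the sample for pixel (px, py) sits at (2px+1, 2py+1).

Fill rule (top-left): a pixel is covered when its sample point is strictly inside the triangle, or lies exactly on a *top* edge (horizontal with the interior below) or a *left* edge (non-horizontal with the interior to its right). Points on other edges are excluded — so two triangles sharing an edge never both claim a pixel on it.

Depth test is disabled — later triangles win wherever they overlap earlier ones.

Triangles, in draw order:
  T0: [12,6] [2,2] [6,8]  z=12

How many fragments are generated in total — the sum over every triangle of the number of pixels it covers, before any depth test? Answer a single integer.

T0:
  2·area = 44  (B↔C swapped to make it positive)
  edge (12, 6)→(6, 8): d=(-6,2) right/bottom  bias=-1
  edge (6, 8)→(2, 2): d=(-4,-6) top-left  bias=+0
  edge (2, 2)→(12, 6): d=(10,4) right/bottom  bias=-1
    (1,1)@(3, 3): e=[36,2,6] → #
    (2,1)@(5, 3): e=[32,14,-2] → ·
    (1,2)@(3, 5): e=[24,-6,26] → ·
    (2,2)@(5, 5): e=[20,6,18] → #
    (3,2)@(7, 5): e=[16,18,10] → #
    (4,2)@(9, 5): e=[12,30,2] → #
    (5,2)@(11, 5): e=[8,42,-6] → ·
    (7,2)@(15, 5): e=[0,66,-22] → ·  [on edge]
    (2,3)@(5, 7): e=[8,-2,38] → ·
    (3,3)@(7, 7): e=[4,10,30] → #
    (4,3)@(9, 7): e=[0,22,22] → ·  [on edge]
    (1,4)@(3, 9): e=[0,-22,66] → ·  [on edge]
  covered (5 px):
    · · · · · · · · ·
    · # · · · · · · ·
    · · # # # · · · ·
    · · · # · · · · ·
    · · · · · · · · ·

Final: 5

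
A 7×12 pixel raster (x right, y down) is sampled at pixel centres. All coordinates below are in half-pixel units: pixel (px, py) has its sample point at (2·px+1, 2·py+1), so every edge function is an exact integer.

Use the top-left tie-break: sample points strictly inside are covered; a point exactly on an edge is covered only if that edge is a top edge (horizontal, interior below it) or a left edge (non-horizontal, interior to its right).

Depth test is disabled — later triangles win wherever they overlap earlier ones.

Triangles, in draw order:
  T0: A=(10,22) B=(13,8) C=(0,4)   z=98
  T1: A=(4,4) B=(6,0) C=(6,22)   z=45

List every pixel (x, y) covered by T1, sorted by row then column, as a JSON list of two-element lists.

T0:
  2·area = 194  (B↔C swapped to make it positive)
  edge (10, 22)→(0, 4): d=(-10,-18) top-left  bias=+0
  edge (0, 4)→(13, 8): d=(13,4) right/bottom  bias=-1
  edge (13, 8)→(10, 22): d=(-3,14) right/bottom  bias=-1
    (0,2)@(1, 5): e=[8,9,177] → #
    (1,2)@(3, 5): e=[44,1,149] → #
    (2,2)@(5, 5): e=[80,-7,121] → ·
    (0,3)@(1, 7): e=[-12,35,171] → ·
    (1,3)@(3, 7): e=[24,27,143] → #
    (2,3)@(5, 7): e=[60,19,115] → #
    (3,3)@(7, 7): e=[96,11,87] → #
    (4,3)@(9, 7): e=[132,3,59] → #
    (5,3)@(11, 7): e=[168,-5,31] → ·
    (1,4)@(3, 9): e=[4,53,137] → #
    (5,4)@(11, 9): e=[148,21,25] → #
    (6,4)@(13, 9): e=[184,13,-3] → ·
    (2,6)@(5, 13): e=[0,97,97] → #  [on edge]
  covered (25 px):
    · · · · · · ·
    · · · · · · ·
    # # · · · · ·
    · # # # # · ·
    · # # # # # ·
    · · # # # # ·
    · · # # # # ·
    · · · # # # ·
    · · · · # # ·
    · · · · # · ·
    · · · · · · ·
    · · · · · · ·
T1:
  2·area = 44
  edge (4, 4)→(6, 0): d=(2,-4) top-left  bias=+0
  edge (6, 0)→(6, 22): d=(0,22) right/bottom  bias=-1
  edge (6, 22)→(4, 4): d=(-2,-18) top-left  bias=+0
    (2,1)@(5, 3): e=[2,22,20] → #
    (3,1)@(7, 3): e=[10,-22,56] → ·
    (2,2)@(5, 5): e=[6,22,16] → #
    (3,2)@(7, 5): e=[14,-22,52] → ·
    (2,3)@(5, 7): e=[10,22,12] → #
    (3,3)@(7, 7): e=[18,-22,48] → ·
    (2,4)@(5, 9): e=[14,22,8] → #
    (3,4)@(7, 9): e=[22,-22,44] → ·
    (2,5)@(5, 11): e=[18,22,4] → #
    (3,5)@(7, 11): e=[26,-22,40] → ·
    (2,6)@(5, 13): e=[22,22,0] → #  [on edge]
    (3,6)@(7, 13): e=[30,-22,36] → ·
  covered (6 px):
    · · · · · · ·
    · · # · · · ·
    · · # · · · ·
    · · # · · · ·
    · · # · · · ·
    · · # · · · ·
    · · # · · · ·
    · · · · · · ·
    · · · · · · ·
    · · · · · · ·
    · · · · · · ·
    · · · · · · ·

Final: [[2,1],[2,2],[2,3],[2,4],[2,5],[2,6]]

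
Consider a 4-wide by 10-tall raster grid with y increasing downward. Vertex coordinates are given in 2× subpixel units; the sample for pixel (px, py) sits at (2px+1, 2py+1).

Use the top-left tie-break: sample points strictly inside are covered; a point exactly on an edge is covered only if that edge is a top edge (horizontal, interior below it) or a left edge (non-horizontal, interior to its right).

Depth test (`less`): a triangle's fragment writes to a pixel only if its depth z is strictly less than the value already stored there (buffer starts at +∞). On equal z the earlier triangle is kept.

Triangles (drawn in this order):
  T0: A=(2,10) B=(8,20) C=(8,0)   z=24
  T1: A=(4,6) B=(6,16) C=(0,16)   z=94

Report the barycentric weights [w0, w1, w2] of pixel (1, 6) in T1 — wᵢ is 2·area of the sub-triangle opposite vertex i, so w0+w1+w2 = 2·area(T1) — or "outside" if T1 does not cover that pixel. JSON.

T0:
  2·area = 120  (B↔C swapped to make it positive)
  edge (2, 10)→(8, 0): d=(6,-10) top-left  bias=+0
  edge (8, 0)→(8, 20): d=(0,20) right/bottom  bias=-1
  edge (8, 20)→(2, 10): d=(-6,-10) top-left  bias=+0
    (3,1)@(7, 3): e=[8,20,92] → #
    (2,2)@(5, 5): e=[0,60,60] → #  [on edge]
    (2,3)@(5, 7): e=[12,60,48] → #
    (1,4)@(3, 9): e=[4,100,16] → #
    (1,5)@(3, 11): e=[16,100,4] → #
    (1,6)@(3, 13): e=[28,100,-8] → ·
    (2,6)@(5, 13): e=[48,60,12] → #
    (2,7)@(5, 15): e=[60,60,0] → #  [on edge]
    (2,8)@(5, 17): e=[72,60,-12] → ·
    (3,8)@(7, 17): e=[92,20,8] → #
    (3,9)@(7, 19): e=[104,20,-4] → ·
  covered (16 px):
    · · · ·
    · · · #
    · · # #
    · · # #
    · # # #
    · # # #
    · · # #
    · · # #
    · · · #
    · · · ·
T1:
  2·area = 60
  edge (4, 6)→(6, 16): d=(2,10) right/bottom  bias=-1
  edge (6, 16)→(0, 16): d=(-6,0) right/bottom  bias=-1
  edge (0, 16)→(4, 6): d=(4,-10) top-left  bias=+0
    (1,0)@(3, 1): e=[0,90,-30] → ·  [on edge]
    (1,4)@(3, 9): e=[16,42,2] → #
    (2,4)@(5, 9): e=[-4,42,22] → ·
    (1,5)@(3, 11): e=[20,30,10] → #
    (2,5)@(5, 11): e=[0,30,30] → ·  [on edge]
    (1,6)@(3, 13): e=[24,18,18] → #
    (2,6)@(5, 13): e=[4,18,38] → #
    (3,6)@(7, 13): e=[-16,18,58] → ·
    (0,7)@(1, 15): e=[48,6,6] → #
    (3,7)@(7, 15): e=[-12,6,66] → ·
    (0,8)@(1, 17): e=[52,-6,14] → ·
    (1,8)@(3, 17): e=[32,-6,34] → ·
  covered (7 px):
    · · · ·
    · · · ·
    · · · ·
    · · · ·
    · # · ·
    · # · ·
    · # # ·
    # # # ·
    · · · ·
    · · · ·

Answer: [18,18,24]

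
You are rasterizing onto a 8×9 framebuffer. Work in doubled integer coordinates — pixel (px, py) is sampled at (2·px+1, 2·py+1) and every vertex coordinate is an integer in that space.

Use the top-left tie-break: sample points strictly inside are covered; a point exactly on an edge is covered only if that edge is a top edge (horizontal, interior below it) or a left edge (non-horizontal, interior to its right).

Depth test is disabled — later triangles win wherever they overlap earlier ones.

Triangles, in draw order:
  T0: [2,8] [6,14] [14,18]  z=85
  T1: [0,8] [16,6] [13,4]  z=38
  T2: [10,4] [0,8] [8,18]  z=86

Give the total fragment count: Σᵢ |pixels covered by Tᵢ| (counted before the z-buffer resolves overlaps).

T0:
  2·area = 32  (B↔C swapped to make it positive)
  edge (2, 8)→(14, 18): d=(12,10) right/bottom  bias=-1
  edge (14, 18)→(6, 14): d=(-8,-4) top-left  bias=+0
  edge (6, 14)→(2, 8): d=(-4,-6) top-left  bias=+0
    (1,4)@(3, 9): e=[2,28,2] → █
    (2,4)@(5, 9): e=[-18,36,14] → ·
    (1,5)@(3, 11): e=[26,12,-6] → ·
    (2,5)@(5, 11): e=[6,20,6] → █
    (3,5)@(7, 11): e=[-14,28,18] → ·
    (2,6)@(5, 13): e=[30,4,-2] → ·
    (3,6)@(7, 13): e=[10,12,10] → █
    (4,6)@(9, 13): e=[-10,20,22] → ·
    (3,7)@(7, 15): e=[34,-4,2] → ·
    (4,7)@(9, 15): e=[14,4,14] → █
    (5,7)@(11, 15): e=[-6,12,26] → ·
    (4,8)@(9, 17): e=[38,-12,6] → ·
  covered (4 px):
    · · · · · · · ·
    · · · · · · · ·
    · · · · · · · ·
    · · · · · · · ·
    · █ · · · · · ·
    · · █ · · · · ·
    · · · █ · · · ·
    · · · · █ · · ·
    · · · · · · · ·
T1:
  2·area = 38  (B↔C swapped to make it positive)
  edge (0, 8)→(13, 4): d=(13,-4) top-left  bias=+0
  edge (13, 4)→(16, 6): d=(3,2) right/bottom  bias=-1
  edge (16, 6)→(0, 8): d=(-16,2) right/bottom  bias=-1
    (5,2)@(11, 5): e=[5,7,26] → █
    (6,2)@(13, 5): e=[13,3,22] → █
    (7,2)@(15, 5): e=[21,-1,18] → ·
    (2,3)@(5, 7): e=[7,25,6] → █
    (3,3)@(7, 7): e=[15,21,2] → █
    (4,3)@(9, 7): e=[23,17,-2] → ·
    (5,3)@(11, 7): e=[31,13,-6] → ·
    (6,3)@(13, 7): e=[39,9,-10] → ·
    (2,4)@(5, 9): e=[33,31,-26] → ·
    (3,4)@(7, 9): e=[41,27,-30] → ·
  covered (4 px):
    · · · · · · · ·
    · · · · · · · ·
    · · · · · █ █ ·
    · · █ █ · · · ·
    · · · · · · · ·
    · · · · · · · ·
    · · · · · · · ·
    · · · · · · · ·
    · · · · · · · ·
T2:
  2·area = 132  (B↔C swapped to make it positive)
  edge (10, 4)→(8, 18): d=(-2,14) right/bottom  bias=-1
  edge (8, 18)→(0, 8): d=(-8,-10) top-left  bias=+0
  edge (0, 8)→(10, 4): d=(10,-4) top-left  bias=+0
    (4,2)@(9, 5): e=[12,114,6] → █
    (5,2)@(11, 5): e=[-16,134,14] → ·
    (1,3)@(3, 7): e=[92,38,2] → █
    (2,3)@(5, 7): e=[64,58,10] → █
    (3,3)@(7, 7): e=[36,78,18] → █
    (5,3)@(11, 7): e=[-20,118,34] → ·
    (0,4)@(1, 9): e=[116,2,14] → █
    (5,4)@(11, 9): e=[-24,102,54] → ·
    (0,5)@(1, 11): e=[112,-14,34] → ·
    (1,5)@(3, 11): e=[84,6,42] → █
    (4,5)@(9, 11): e=[0,66,66] → ·  [on edge]
    (1,6)@(3, 13): e=[80,-10,62] → ·
  covered (16 px):
    · · · · · · · ·
    · · · · · · · ·
    · · · · █ · · ·
    · █ █ █ █ · · ·
    █ █ █ █ █ · · ·
    · █ █ █ · · · ·
    · · █ █ · · · ·
    · · · █ · · · ·
    · · · · · · · ·

Answer: 24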